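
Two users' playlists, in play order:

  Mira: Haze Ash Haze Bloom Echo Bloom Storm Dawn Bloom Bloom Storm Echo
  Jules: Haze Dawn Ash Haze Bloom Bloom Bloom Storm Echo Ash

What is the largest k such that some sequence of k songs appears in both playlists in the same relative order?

8

Taking Haze at Mira[1]=Jules[1] → Ash at Mira[2]=Jules[3] → Haze at Mira[3]=Jules[4] → Bloom at Mira[6]=Jules[5] → Bloom at Mira[9]=Jules[6] → Bloom at Mira[10]=Jules[7] → Storm at Mira[11]=Jules[8] → Echo at Mira[12]=Jules[9] gives a common subsequence of length 8, and the DP table's final entry dp[12][10] is also 8, so no common subsequence is longer.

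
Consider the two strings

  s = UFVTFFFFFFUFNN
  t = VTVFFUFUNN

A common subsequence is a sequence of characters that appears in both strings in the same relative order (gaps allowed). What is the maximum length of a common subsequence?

Let dp[i][j] be the LCS length of the first i characters of s and the first j characters of t. dp[i][j] = dp[i-1][j-1]+1 when the i-th and j-th characters match, else max(dp[i-1][j], dp[i][j-1]).
    ·  V  T  V  F  F  U  F  U  N  N
 ·  0  0  0  0  0  0  0  0  0  0  0
 U  0  0  0  0  0  0  1  1  1  1  1
 F  0  0  0  0  1  1  1  2  2  2  2
 V  0  1  1  1  1  1  1  2  2  2  2
 T  0  1  2  2  2  2  2  2  2  2  2
 F  0  1  2  2  3  3  3  3  3  3  3
 F  0  1  2  2  3  4  4  4  4  4  4
 F  0  1  2  2  3  4  4  5  5  5  5
 F  0  1  2  2  3  4  4  5  5  5  5
 F  0  1  2  2  3  4  4  5  5  5  5
 F  0  1  2  2  3  4  4  5  5  5  5
 U  0  1  2  2  3  4  5  5  6  6  6
 F  0  1  2  2  3  4  5  6  6  6  6
 N  0  1  2  2  3  4  5  6  6  7  7
 N  0  1  2  2  3  4  5  6  6  7  8
dp[14][10] = 8. One LCS (by backtracking along matches): VTFFFUNN.

8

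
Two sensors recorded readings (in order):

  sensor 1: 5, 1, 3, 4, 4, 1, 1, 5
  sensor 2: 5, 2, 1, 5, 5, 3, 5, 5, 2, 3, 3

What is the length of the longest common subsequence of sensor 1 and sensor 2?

Let dp[i][j] be the LCS length of the first i values of sensor 1 and the first j values of sensor 2. dp[i][j] = dp[i-1][j-1]+1 when the i-th and j-th values match, else max(dp[i-1][j], dp[i][j-1]).
    ·  5  2  1  5  5  3  5  5  2  3  3
 ·  0  0  0  0  0  0  0  0  0  0  0  0
 5  0  1  1  1  1  1  1  1  1  1  1  1
 1  0  1  1  2  2  2  2  2  2  2  2  2
 3  0  1  1  2  2  2  3  3  3  3  3  3
 4  0  1  1  2  2  2  3  3  3  3  3  3
 4  0  1  1  2  2  2  3  3  3  3  3  3
 1  0  1  1  2  2  2  3  3  3  3  3  3
 1  0  1  1  2  2  2  3  3  3  3  3  3
 5  0  1  1  2  3  3  3  4  4  4  4  4
dp[8][11] = 4. One LCS (by backtracking along matches): 5, 1, 3, 5.

4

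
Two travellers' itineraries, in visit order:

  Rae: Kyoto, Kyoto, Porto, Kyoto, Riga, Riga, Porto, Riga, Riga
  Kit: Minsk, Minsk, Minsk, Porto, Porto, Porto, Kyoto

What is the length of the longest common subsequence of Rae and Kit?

2

Match Porto [3,6], then Kyoto [4,7] — 2 stops in the same relative order in both. The LCS DP gives dp[9][7] = 2, so this is optimal.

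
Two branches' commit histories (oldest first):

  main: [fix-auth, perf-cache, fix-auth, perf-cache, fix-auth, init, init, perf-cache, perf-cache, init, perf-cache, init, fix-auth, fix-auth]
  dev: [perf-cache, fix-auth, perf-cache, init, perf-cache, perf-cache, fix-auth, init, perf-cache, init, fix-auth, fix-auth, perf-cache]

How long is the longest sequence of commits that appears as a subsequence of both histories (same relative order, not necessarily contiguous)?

One common subsequence of length 11: perf-cache at main[2]=dev[1], then fix-auth at main[3]=dev[2], then perf-cache at main[4]=dev[3], then init at main[7]=dev[4], then perf-cache at main[8]=dev[5], then perf-cache at main[9]=dev[6], then init at main[10]=dev[8], then perf-cache at main[11]=dev[9], then init at main[12]=dev[10], then fix-auth at main[13]=dev[11], then fix-auth at main[14]=dev[12]. Since dp[14][13] = 11, nothing longer is possible.

11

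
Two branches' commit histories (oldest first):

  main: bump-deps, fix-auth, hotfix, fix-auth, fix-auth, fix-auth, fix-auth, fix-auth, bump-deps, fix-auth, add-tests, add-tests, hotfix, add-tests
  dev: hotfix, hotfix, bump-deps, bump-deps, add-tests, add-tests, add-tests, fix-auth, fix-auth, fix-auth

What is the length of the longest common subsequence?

Pick bump-deps (main #1, dev #3), bump-deps (main #9, dev #4), add-tests (main #11, dev #5), add-tests (main #12, dev #6), add-tests (main #14, dev #7); all 5 commits appear in both, in order. Since dp[14][10] = 5, nothing longer is possible.

5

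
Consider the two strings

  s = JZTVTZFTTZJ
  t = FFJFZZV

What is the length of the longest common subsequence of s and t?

Let dp[i][j] be the LCS length of the first i characters of s and the first j characters of t. dp[i][j] = dp[i-1][j-1]+1 when the i-th and j-th characters match, else max(dp[i-1][j], dp[i][j-1]).
    ·  F  F  J  F  Z  Z  V
 ·  0  0  0  0  0  0  0  0
 J  0  0  0  1  1  1  1  1
 Z  0  0  0  1  1  2  2  2
 T  0  0  0  1  1  2  2  2
 V  0  0  0  1  1  2  2  3
 T  0  0  0  1  1  2  2  3
 Z  0  0  0  1  1  2  3  3
 F  0  1  1  1  2  2  3  3
 T  0  1  1  1  2  2  3  3
 T  0  1  1  1  2  2  3  3
 Z  0  1  1  1  2  3  3  3
 J  0  1  1  2  2  3  3  3
dp[11][7] = 3. One LCS (by backtracking along matches): JZV.

3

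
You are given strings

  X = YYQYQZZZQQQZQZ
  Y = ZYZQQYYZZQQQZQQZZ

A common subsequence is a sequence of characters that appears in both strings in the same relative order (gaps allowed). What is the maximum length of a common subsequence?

11

Taking Y (X #1, Y #2), then Y (X #2, Y #6), then Y (X #4, Y #7), then Z (X #7, Y #8), then Z (X #8, Y #9), then Q (X #9, Y #10), then Q (X #10, Y #11), then Q (X #11, Y #12), then Z (X #12, Y #13), then Q (X #13, Y #15), then Z (X #14, Y #17) gives a common subsequence of length 11, and the DP table's final entry dp[14][17] is also 11, so no common subsequence is longer.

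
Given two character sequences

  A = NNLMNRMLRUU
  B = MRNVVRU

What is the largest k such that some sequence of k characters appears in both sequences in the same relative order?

Taking M [4,1], N [5,3], R [9,6], U [11,7] gives a common subsequence of length 4. dp[11][7] = 4 confirms this is the maximum.

4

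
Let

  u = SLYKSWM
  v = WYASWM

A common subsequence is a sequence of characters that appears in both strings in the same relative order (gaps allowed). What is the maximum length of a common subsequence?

Let dp[i][j] be the LCS length of the first i characters of u and the first j characters of v. dp[i][j] = dp[i-1][j-1]+1 when the i-th and j-th characters match, else max(dp[i-1][j], dp[i][j-1]).
    ·  W  Y  A  S  W  M
 ·  0  0  0  0  0  0  0
 S  0  0  0  0  1  1  1
 L  0  0  0  0  1  1  1
 Y  0  0  1  1  1  1  1
 K  0  0  1  1  1  1  1
 S  0  0  1  1  2  2  2
 W  0  1  1  1  2  3  3
 M  0  1  1  1  2  3  4
dp[7][6] = 4. One LCS (by backtracking along matches): YSWM.

4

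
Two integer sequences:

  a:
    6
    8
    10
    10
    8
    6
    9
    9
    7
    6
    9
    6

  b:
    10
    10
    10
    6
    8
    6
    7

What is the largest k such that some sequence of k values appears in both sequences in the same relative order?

5

One common subsequence of length 5: 10 (a #3, b #2) → 10 (a #4, b #3) → 8 (a #5, b #5) → 6 (a #6, b #6) → 7 (a #9, b #7). Since dp[12][7] = 5, nothing longer is possible.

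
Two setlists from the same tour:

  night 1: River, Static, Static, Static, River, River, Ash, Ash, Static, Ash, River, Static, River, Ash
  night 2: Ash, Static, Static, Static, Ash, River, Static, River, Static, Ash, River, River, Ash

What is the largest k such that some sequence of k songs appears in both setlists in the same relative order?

10

Pick Static (night 1 #2, night 2 #2); then Static (night 1 #3, night 2 #3); then Static (night 1 #4, night 2 #4); then River (night 1 #5, night 2 #6); then River (night 1 #6, night 2 #8); then Static (night 1 #9, night 2 #9); then Ash (night 1 #10, night 2 #10); then River (night 1 #11, night 2 #11); then River (night 1 #13, night 2 #12); then Ash (night 1 #14, night 2 #13); all 10 songs appear in both, in order. Since dp[14][13] = 10, nothing longer is possible.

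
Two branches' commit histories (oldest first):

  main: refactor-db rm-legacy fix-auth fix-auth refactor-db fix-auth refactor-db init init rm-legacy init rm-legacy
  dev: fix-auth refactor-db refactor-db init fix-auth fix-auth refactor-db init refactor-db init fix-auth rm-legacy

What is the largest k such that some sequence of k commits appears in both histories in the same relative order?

7

Match refactor-db at main[1]=dev[3]; then fix-auth at main[3]=dev[5]; then fix-auth at main[4]=dev[6]; then refactor-db at main[5]=dev[7]; then refactor-db at main[7]=dev[9]; then init at main[8]=dev[10]; then rm-legacy at main[12]=dev[12] — 7 commits in the same relative order in both. dp[12][12] = 7 confirms this is the maximum.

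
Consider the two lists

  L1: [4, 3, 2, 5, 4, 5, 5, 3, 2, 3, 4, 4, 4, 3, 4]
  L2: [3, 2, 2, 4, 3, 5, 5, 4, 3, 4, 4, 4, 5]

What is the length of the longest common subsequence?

9

Pick 3 [2,1], then 2 [3,3], then 4 [5,4], then 5 [6,6], then 5 [7,7], then 3 [10,9], then 4 [11,10], then 4 [12,11], then 4 [13,12]; all 9 values appear in both, in order, and the DP table's final entry dp[15][13] is also 9, so no common subsequence is longer.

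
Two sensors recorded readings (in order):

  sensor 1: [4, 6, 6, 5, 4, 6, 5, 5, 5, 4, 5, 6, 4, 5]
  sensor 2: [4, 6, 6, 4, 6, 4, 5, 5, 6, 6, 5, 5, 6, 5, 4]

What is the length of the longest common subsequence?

Taking 4 (sensor 1 #1, sensor 2 #1) → 6 (sensor 1 #2, sensor 2 #2) → 6 (sensor 1 #3, sensor 2 #3) → 4 (sensor 1 #5, sensor 2 #4) → 6 (sensor 1 #6, sensor 2 #5) → 5 (sensor 1 #7, sensor 2 #7) → 5 (sensor 1 #8, sensor 2 #8) → 5 (sensor 1 #9, sensor 2 #11) → 5 (sensor 1 #11, sensor 2 #12) → 6 (sensor 1 #12, sensor 2 #13) → 4 (sensor 1 #13, sensor 2 #15) gives a common subsequence of length 11. Since dp[14][15] = 11, nothing longer is possible.

11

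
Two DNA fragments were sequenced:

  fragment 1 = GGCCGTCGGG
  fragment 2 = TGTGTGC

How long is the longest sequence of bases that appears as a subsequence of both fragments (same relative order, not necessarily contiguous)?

Pick G at fragment 1[1]=fragment 2[2], then G at fragment 1[2]=fragment 2[4], then G at fragment 1[5]=fragment 2[6], then C at fragment 1[7]=fragment 2[7]; all 4 bases appear in both, in order. dp[10][7] = 4 confirms this is the maximum.

4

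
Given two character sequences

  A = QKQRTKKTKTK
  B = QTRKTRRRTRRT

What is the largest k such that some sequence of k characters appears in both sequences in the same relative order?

5

Taking Q at A[1]=B[1], K at A[2]=B[4], R at A[4]=B[8], T at A[5]=B[9], T at A[10]=B[12] gives a common subsequence of length 5. The LCS DP gives dp[11][12] = 5, so this is optimal.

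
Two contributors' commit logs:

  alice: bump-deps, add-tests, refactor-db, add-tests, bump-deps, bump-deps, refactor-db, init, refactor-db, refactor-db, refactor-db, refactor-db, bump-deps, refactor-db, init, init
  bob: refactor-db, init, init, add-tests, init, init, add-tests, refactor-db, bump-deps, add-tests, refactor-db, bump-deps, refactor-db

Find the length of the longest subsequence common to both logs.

7

Match refactor-db (alice #3, bob #1), add-tests (alice #4, bob #4), init (alice #8, bob #6), refactor-db (alice #9, bob #8), refactor-db (alice #12, bob #11), bump-deps (alice #13, bob #12), refactor-db (alice #14, bob #13) — 7 commits in the same relative order in both, and the DP table's final entry dp[16][13] is also 7, so no common subsequence is longer.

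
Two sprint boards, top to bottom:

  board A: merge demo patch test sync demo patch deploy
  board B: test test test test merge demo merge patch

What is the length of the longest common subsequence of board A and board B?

3

Pick merge at board A[1]=board B[5], demo at board A[2]=board B[6], patch at board A[7]=board B[8]; all 3 tasks appear in both, in order. dp[8][8] = 3 confirms this is the maximum.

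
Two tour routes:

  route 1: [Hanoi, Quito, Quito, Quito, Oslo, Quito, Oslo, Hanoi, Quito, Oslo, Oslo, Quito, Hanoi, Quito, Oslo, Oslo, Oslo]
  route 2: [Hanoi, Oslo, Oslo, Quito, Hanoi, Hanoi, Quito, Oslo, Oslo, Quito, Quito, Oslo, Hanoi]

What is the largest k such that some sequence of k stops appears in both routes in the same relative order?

Taking Hanoi at route 1[1]=route 2[1]; then Oslo at route 1[5]=route 2[3]; then Quito at route 1[6]=route 2[4]; then Hanoi at route 1[8]=route 2[6]; then Quito at route 1[9]=route 2[7]; then Oslo at route 1[10]=route 2[8]; then Oslo at route 1[11]=route 2[9]; then Quito at route 1[12]=route 2[10]; then Quito at route 1[14]=route 2[11]; then Oslo at route 1[15]=route 2[12] gives a common subsequence of length 10, and the DP table's final entry dp[17][13] is also 10, so no common subsequence is longer.

10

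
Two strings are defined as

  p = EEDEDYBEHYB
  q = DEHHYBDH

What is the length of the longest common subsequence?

5

Pick D [3,1]; then E [4,2]; then Y [6,5]; then B [7,6]; then H [9,8]; all 5 characters appear in both, in order. Since dp[11][8] = 5, nothing longer is possible.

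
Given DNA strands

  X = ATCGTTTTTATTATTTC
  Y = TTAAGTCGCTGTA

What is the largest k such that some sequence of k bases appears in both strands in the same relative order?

Match A [1,4] → T [2,6] → C [3,7] → G [4,8] → T [5,10] → T [12,12] → A [13,13] — 7 bases in the same relative order in both. Since dp[17][13] = 7, nothing longer is possible.

7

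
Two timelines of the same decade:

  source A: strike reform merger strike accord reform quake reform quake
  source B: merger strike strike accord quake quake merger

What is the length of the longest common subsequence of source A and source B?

5

Taking strike (source A #1, source B #2), strike (source A #4, source B #3), accord (source A #5, source B #4), quake (source A #7, source B #5), quake (source A #9, source B #6) gives a common subsequence of length 5, and the DP table's final entry dp[9][7] is also 5, so no common subsequence is longer.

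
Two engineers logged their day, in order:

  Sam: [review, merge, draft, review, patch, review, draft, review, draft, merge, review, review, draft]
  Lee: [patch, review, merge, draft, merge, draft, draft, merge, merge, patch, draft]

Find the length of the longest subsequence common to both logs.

7

Taking review [1,2], merge [2,3], draft [3,4], draft [7,6], draft [9,7], merge [10,9], draft [13,11] gives a common subsequence of length 7. Since dp[13][11] = 7, nothing longer is possible.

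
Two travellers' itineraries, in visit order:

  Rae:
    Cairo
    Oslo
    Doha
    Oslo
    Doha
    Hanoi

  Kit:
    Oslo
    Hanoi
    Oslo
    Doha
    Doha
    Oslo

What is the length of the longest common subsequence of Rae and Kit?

Pick Oslo (Rae #2, Kit #3), then Doha (Rae #3, Kit #5), then Oslo (Rae #4, Kit #6); all 3 stops appear in both, in order, and the DP table's final entry dp[6][6] is also 3, so no common subsequence is longer.

3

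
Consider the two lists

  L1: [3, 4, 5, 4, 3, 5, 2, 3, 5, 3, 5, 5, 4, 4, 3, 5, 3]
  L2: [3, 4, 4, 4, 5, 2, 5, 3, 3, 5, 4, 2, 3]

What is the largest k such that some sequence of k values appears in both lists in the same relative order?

Pick 3 at L1[1]=L2[1]; then 4 at L1[2]=L2[3]; then 4 at L1[4]=L2[4]; then 5 at L1[6]=L2[5]; then 2 at L1[7]=L2[6]; then 3 at L1[8]=L2[8]; then 3 at L1[10]=L2[9]; then 5 at L1[12]=L2[10]; then 4 at L1[13]=L2[11]; then 3 at L1[17]=L2[13]; all 10 values appear in both, in order. dp[17][13] = 10 confirms this is the maximum.

10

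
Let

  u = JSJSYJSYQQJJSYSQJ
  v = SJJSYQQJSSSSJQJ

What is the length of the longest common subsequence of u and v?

Taking S at u[2]=v[1]; then J at u[3]=v[2]; then J at u[6]=v[3]; then S at u[7]=v[4]; then Y at u[8]=v[5]; then Q at u[9]=v[6]; then Q at u[10]=v[7]; then J at u[11]=v[8]; then S at u[13]=v[11]; then S at u[15]=v[12]; then Q at u[16]=v[14]; then J at u[17]=v[15] gives a common subsequence of length 12. dp[17][15] = 12 confirms this is the maximum.

12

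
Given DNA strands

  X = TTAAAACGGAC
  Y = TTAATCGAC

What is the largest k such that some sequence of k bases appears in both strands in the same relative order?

Match T [1,1] → T [2,2] → A [3,3] → A [4,4] → C [7,6] → G [9,7] → A [10,8] → C [11,9] — 8 bases in the same relative order in both. Since dp[11][9] = 8, nothing longer is possible.

8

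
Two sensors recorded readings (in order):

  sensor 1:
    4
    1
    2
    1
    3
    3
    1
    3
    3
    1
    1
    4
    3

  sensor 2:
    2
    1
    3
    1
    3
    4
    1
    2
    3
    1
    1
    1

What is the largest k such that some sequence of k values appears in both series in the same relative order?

Match 2 (sensor 1 #3, sensor 2 #1) → 1 (sensor 1 #4, sensor 2 #2) → 3 (sensor 1 #5, sensor 2 #3) → 3 (sensor 1 #6, sensor 2 #5) → 1 (sensor 1 #7, sensor 2 #7) → 3 (sensor 1 #8, sensor 2 #9) → 1 (sensor 1 #10, sensor 2 #11) → 1 (sensor 1 #11, sensor 2 #12) — 8 values in the same relative order in both. The LCS DP gives dp[13][12] = 8, so this is optimal.

8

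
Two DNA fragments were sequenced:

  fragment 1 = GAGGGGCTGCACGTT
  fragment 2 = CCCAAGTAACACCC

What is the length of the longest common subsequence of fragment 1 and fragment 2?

Pick A at fragment 1[2]=fragment 2[5], G at fragment 1[6]=fragment 2[6], T at fragment 1[8]=fragment 2[7], C at fragment 1[10]=fragment 2[10], A at fragment 1[11]=fragment 2[11], C at fragment 1[12]=fragment 2[14]; all 6 bases appear in both, in order. Since dp[15][14] = 6, nothing longer is possible.

6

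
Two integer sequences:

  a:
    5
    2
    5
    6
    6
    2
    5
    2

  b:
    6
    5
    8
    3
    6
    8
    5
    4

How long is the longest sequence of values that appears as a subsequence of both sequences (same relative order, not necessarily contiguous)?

Taking 5 at a[1]=b[2], then 6 at a[4]=b[5], then 5 at a[7]=b[7] gives a common subsequence of length 3. Since dp[8][8] = 3, nothing longer is possible.

3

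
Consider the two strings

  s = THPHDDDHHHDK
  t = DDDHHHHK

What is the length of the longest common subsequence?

7

Taking D [5,1] → D [6,2] → D [7,3] → H [8,5] → H [9,6] → H [10,7] → K [12,8] gives a common subsequence of length 7, and the DP table's final entry dp[12][8] is also 7, so no common subsequence is longer.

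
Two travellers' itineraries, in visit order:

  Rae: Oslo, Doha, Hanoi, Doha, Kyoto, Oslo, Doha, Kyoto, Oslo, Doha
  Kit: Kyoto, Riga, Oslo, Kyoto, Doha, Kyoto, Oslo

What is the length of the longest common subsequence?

Match Oslo [1,3]; then Kyoto [5,4]; then Doha [7,5]; then Kyoto [8,6]; then Oslo [9,7] — 5 stops in the same relative order in both. Since dp[10][7] = 5, nothing longer is possible.

5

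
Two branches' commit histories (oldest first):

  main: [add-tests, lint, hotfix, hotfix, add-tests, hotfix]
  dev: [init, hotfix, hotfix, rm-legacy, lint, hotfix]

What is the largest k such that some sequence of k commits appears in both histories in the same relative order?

Taking hotfix at main[3]=dev[2] → hotfix at main[4]=dev[3] → hotfix at main[6]=dev[6] gives a common subsequence of length 3. dp[6][6] = 3 confirms this is the maximum.

3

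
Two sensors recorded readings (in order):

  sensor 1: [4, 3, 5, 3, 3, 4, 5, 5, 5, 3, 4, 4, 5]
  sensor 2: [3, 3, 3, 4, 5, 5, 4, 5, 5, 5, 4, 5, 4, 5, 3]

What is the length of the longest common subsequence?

Taking 3 [2,1], then 3 [4,2], then 3 [5,3], then 4 [6,7], then 5 [7,8], then 5 [8,9], then 5 [9,10], then 4 [11,11], then 4 [12,13], then 5 [13,14] gives a common subsequence of length 10. dp[13][15] = 10 confirms this is the maximum.

10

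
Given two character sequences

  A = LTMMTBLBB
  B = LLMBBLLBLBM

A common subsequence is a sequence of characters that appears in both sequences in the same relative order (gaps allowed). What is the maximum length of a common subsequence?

Match L [1,2], M [3,3], B [6,5], L [7,7], B [8,8], B [9,10] — 6 characters in the same relative order in both. dp[9][11] = 6 confirms this is the maximum.

6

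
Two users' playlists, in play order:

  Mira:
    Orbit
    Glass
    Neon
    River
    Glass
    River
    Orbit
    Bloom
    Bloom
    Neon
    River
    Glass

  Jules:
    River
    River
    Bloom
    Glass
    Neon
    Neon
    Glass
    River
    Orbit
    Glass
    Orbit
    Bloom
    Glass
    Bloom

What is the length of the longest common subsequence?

One common subsequence of length 7: Glass at Mira[2]=Jules[4]; then Neon at Mira[3]=Jules[6]; then River at Mira[4]=Jules[8]; then Glass at Mira[5]=Jules[10]; then Orbit at Mira[7]=Jules[11]; then Bloom at Mira[8]=Jules[12]; then Bloom at Mira[9]=Jules[14], and the DP table's final entry dp[12][14] is also 7, so no common subsequence is longer.

7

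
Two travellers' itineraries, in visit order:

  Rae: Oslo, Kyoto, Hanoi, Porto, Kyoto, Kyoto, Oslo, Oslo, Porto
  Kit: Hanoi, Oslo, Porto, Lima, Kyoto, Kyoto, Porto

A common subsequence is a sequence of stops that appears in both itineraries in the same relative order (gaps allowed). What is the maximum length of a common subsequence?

5

Match Oslo at Rae[1]=Kit[2]; then Porto at Rae[4]=Kit[3]; then Kyoto at Rae[5]=Kit[5]; then Kyoto at Rae[6]=Kit[6]; then Porto at Rae[9]=Kit[7] — 5 stops in the same relative order in both. The LCS DP gives dp[9][7] = 5, so this is optimal.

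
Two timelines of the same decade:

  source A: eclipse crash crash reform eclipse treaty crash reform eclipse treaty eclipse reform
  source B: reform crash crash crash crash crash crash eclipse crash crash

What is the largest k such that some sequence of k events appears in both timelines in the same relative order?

4

One common subsequence of length 4: crash [2,6] → crash [3,7] → eclipse [5,8] → crash [7,10]. dp[12][10] = 4 confirms this is the maximum.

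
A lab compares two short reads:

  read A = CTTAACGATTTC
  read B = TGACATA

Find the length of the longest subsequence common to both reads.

Pick T at read A[2]=read B[1], then A at read A[5]=read B[3], then C at read A[6]=read B[4], then A at read A[8]=read B[5], then T at read A[9]=read B[6]; all 5 bases appear in both, in order. Since dp[12][7] = 5, nothing longer is possible.

5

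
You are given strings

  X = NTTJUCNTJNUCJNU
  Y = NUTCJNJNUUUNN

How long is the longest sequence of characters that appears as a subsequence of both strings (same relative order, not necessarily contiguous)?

8

Taking N [1,1], T [2,3], J [4,5], N [7,6], J [9,7], N [10,8], U [11,11], N [14,13] gives a common subsequence of length 8. Since dp[15][13] = 8, nothing longer is possible.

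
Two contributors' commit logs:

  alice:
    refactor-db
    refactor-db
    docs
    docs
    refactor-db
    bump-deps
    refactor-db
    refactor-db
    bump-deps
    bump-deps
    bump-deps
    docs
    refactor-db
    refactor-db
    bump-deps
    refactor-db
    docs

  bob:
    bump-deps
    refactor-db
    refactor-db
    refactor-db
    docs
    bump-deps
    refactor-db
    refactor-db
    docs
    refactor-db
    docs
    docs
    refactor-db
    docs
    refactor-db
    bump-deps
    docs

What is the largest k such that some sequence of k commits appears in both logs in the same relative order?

Taking refactor-db (alice #1, bob #3); then refactor-db (alice #2, bob #4); then docs (alice #3, bob #5); then refactor-db (alice #5, bob #7); then refactor-db (alice #7, bob #8); then refactor-db (alice #8, bob #10); then docs (alice #12, bob #12); then refactor-db (alice #13, bob #13); then refactor-db (alice #14, bob #15); then bump-deps (alice #15, bob #16); then docs (alice #17, bob #17) gives a common subsequence of length 11. Since dp[17][17] = 11, nothing longer is possible.

11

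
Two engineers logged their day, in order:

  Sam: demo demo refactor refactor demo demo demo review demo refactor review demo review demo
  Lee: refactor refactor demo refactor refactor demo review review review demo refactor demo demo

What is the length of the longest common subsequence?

Pick demo at Sam[2]=Lee[3], then refactor at Sam[3]=Lee[4], then refactor at Sam[4]=Lee[5], then demo at Sam[5]=Lee[6], then review at Sam[8]=Lee[9], then demo at Sam[9]=Lee[10], then refactor at Sam[10]=Lee[11], then demo at Sam[12]=Lee[12], then demo at Sam[14]=Lee[13]; all 9 tasks appear in both, in order, and the DP table's final entry dp[14][13] is also 9, so no common subsequence is longer.

9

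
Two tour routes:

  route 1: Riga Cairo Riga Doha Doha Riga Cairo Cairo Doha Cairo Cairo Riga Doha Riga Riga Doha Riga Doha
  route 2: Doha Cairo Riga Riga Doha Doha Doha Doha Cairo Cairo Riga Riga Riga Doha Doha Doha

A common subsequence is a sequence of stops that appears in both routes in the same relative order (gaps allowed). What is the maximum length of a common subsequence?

Pick Riga at route 1[1]=route 2[3]; then Riga at route 1[3]=route 2[4]; then Doha at route 1[4]=route 2[6]; then Doha at route 1[5]=route 2[7]; then Doha at route 1[9]=route 2[8]; then Cairo at route 1[10]=route 2[9]; then Cairo at route 1[11]=route 2[10]; then Riga at route 1[12]=route 2[11]; then Riga at route 1[14]=route 2[12]; then Riga at route 1[15]=route 2[13]; then Doha at route 1[16]=route 2[15]; then Doha at route 1[18]=route 2[16]; all 12 stops appear in both, in order. Since dp[18][16] = 12, nothing longer is possible.

12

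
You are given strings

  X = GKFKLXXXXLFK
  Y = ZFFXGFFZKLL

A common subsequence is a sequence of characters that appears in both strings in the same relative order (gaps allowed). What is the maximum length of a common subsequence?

Let dp[i][j] be the LCS length of the first i characters of X and the first j characters of Y. dp[i][j] = dp[i-1][j-1]+1 when the i-th and j-th characters match, else max(dp[i-1][j], dp[i][j-1]).
    ·  Z  F  F  X  G  F  F  Z  K  L  L
 ·  0  0  0  0  0  0  0  0  0  0  0  0
 G  0  0  0  0  0  1  1  1  1  1  1  1
 K  0  0  0  0  0  1  1  1  1  2  2  2
 F  0  0  1  1  1  1  2  2  2  2  2  2
 K  0  0  1  1  1  1  2  2  2  3  3  3
 L  0  0  1  1  1  1  2  2  2  3  4  4
 X  0  0  1  1  2  2  2  2  2  3  4  4
 X  0  0  1  1  2  2  2  2  2  3  4  4
 X  0  0  1  1  2  2  2  2  2  3  4  4
 X  0  0  1  1  2  2  2  2  2  3  4  4
 L  0  0  1  1  2  2  2  2  2  3  4  5
 F  0  0  1  2  2  2  3  3  3  3  4  5
 K  0  0  1  2  2  2  3  3  3  4  4  5
dp[12][11] = 5. One LCS (by backtracking along matches): GFKLL.

5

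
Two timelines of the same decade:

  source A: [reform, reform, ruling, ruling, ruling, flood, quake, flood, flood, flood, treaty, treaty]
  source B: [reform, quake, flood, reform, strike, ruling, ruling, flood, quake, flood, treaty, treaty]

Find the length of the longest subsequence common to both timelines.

9

Pick reform (source A #1, source B #1), reform (source A #2, source B #4), ruling (source A #4, source B #6), ruling (source A #5, source B #7), flood (source A #6, source B #8), quake (source A #7, source B #9), flood (source A #10, source B #10), treaty (source A #11, source B #11), treaty (source A #12, source B #12); all 9 events appear in both, in order. Since dp[12][12] = 9, nothing longer is possible.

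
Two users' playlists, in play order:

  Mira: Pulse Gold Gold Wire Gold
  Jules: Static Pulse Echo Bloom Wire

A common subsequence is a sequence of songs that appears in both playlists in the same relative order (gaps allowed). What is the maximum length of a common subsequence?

2

Pick Pulse at Mira[1]=Jules[2] → Wire at Mira[4]=Jules[5]; all 2 songs appear in both, in order. dp[5][5] = 2 confirms this is the maximum.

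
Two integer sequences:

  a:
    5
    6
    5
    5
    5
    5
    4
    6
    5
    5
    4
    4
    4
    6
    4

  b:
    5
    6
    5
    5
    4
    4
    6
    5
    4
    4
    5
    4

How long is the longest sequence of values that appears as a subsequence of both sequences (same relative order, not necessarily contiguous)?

10

Match 5 (a #1, b #1), then 6 (a #2, b #2), then 5 (a #3, b #3), then 5 (a #4, b #4), then 4 (a #7, b #6), then 6 (a #8, b #7), then 5 (a #10, b #8), then 4 (a #11, b #9), then 4 (a #12, b #10), then 4 (a #15, b #12) — 10 values in the same relative order in both, and the DP table's final entry dp[15][12] is also 10, so no common subsequence is longer.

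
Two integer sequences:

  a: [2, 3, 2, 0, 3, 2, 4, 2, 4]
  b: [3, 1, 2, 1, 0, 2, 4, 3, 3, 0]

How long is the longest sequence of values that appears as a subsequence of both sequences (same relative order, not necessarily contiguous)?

5

One common subsequence of length 5: 3 at a[2]=b[1]; then 2 at a[3]=b[3]; then 0 at a[4]=b[5]; then 2 at a[6]=b[6]; then 4 at a[7]=b[7], and the DP table's final entry dp[9][10] is also 5, so no common subsequence is longer.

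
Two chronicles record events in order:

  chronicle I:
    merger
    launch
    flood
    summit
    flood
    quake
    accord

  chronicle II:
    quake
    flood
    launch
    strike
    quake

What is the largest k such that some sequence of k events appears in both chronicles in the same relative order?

2

One common subsequence of length 2: launch [2,3], then quake [6,5]. dp[7][5] = 2 confirms this is the maximum.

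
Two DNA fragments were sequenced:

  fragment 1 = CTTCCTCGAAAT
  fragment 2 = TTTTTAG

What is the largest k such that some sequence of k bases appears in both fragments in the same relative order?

4

Let dp[i][j] be the LCS length of the first i bases of fragment 1 and the first j bases of fragment 2. dp[i][j] = dp[i-1][j-1]+1 when the i-th and j-th bases match, else max(dp[i-1][j], dp[i][j-1]).
    ·  T  T  T  T  T  A  G
 ·  0  0  0  0  0  0  0  0
 C  0  0  0  0  0  0  0  0
 T  0  1  1  1  1  1  1  1
 T  0  1  2  2  2  2  2  2
 C  0  1  2  2  2  2  2  2
 C  0  1  2  2  2  2  2  2
 T  0  1  2  3  3  3  3  3
 C  0  1  2  3  3  3  3  3
 G  0  1  2  3  3  3  3  4
 A  0  1  2  3  3  3  4  4
 A  0  1  2  3  3  3  4  4
 A  0  1  2  3  3  3  4  4
 T  0  1  2  3  4  4  4  4
dp[12][7] = 4. One LCS (by backtracking along matches): TTTG.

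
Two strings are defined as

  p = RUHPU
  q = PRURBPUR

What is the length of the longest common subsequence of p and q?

4

Pick R [1,2]; then U [2,3]; then P [4,6]; then U [5,7]; all 4 characters appear in both, in order, and the DP table's final entry dp[5][8] is also 4, so no common subsequence is longer.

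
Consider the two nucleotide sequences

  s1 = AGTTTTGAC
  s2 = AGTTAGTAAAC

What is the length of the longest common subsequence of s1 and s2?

7

Taking A at s1[1]=s2[1], G at s1[2]=s2[2], T at s1[3]=s2[3], T at s1[4]=s2[4], T at s1[5]=s2[7], A at s1[8]=s2[10], C at s1[9]=s2[11] gives a common subsequence of length 7. The LCS DP gives dp[9][11] = 7, so this is optimal.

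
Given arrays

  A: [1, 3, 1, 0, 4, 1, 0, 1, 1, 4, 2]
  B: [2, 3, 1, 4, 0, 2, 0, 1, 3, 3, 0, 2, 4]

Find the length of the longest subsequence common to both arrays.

6

Match 3 [2,2] → 1 [3,3] → 0 [4,7] → 1 [6,8] → 0 [7,11] → 4 [10,13] — 6 values in the same relative order in both. The LCS DP gives dp[11][13] = 6, so this is optimal.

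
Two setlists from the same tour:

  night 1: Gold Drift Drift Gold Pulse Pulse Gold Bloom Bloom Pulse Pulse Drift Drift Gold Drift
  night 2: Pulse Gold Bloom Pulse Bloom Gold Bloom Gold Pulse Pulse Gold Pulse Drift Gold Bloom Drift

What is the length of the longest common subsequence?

9

Pick Gold [1,6], then Gold [4,8], then Pulse [5,9], then Pulse [6,10], then Gold [7,11], then Pulse [11,12], then Drift [13,13], then Gold [14,14], then Drift [15,16]; all 9 songs appear in both, in order. The LCS DP gives dp[15][16] = 9, so this is optimal.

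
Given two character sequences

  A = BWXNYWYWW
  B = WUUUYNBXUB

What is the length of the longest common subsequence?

2

Match B [1,7]; then X [3,8] — 2 characters in the same relative order in both, and the DP table's final entry dp[9][10] is also 2, so no common subsequence is longer.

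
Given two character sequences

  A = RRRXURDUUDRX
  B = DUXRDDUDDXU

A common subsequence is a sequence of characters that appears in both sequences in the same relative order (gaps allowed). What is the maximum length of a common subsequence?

6

Let dp[i][j] be the LCS length of the first i characters of A and the first j characters of B. dp[i][j] = dp[i-1][j-1]+1 when the i-th and j-th characters match, else max(dp[i-1][j], dp[i][j-1]).
    ·  D  U  X  R  D  D  U  D  D  X  U
 ·  0  0  0  0  0  0  0  0  0  0  0  0
 R  0  0  0  0  1  1  1  1  1  1  1  1
 R  0  0  0  0  1  1  1  1  1  1  1  1
 R  0  0  0  0  1  1  1  1  1  1  1  1
 X  0  0  0  1  1  1  1  1  1  1  2  2
 U  0  0  1  1  1  1  1  2  2  2  2  3
 R  0  0  1  1  2  2  2  2  2  2  2  3
 D  0  1  1  1  2  3  3  3  3  3  3  3
 U  0  1  2  2  2  3  3  4  4  4  4  4
 U  0  1  2  2  2  3  3  4  4  4  4  5
 D  0  1  2  2  2  3  4  4  5  5  5  5
 R  0  1  2  2  3  3  4  4  5  5  5  5
 X  0  1  2  3  3  3  4  4  5  5  6  6
dp[12][11] = 6. One LCS (by backtracking along matches): XRDUDX.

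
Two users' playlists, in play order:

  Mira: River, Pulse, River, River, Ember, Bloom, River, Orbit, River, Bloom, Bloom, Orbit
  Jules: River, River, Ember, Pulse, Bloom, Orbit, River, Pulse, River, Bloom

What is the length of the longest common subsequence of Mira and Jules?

7

Taking River [3,1], then River [4,2], then Ember [5,3], then Bloom [6,5], then River [7,7], then River [9,9], then Bloom [11,10] gives a common subsequence of length 7. The LCS DP gives dp[12][10] = 7, so this is optimal.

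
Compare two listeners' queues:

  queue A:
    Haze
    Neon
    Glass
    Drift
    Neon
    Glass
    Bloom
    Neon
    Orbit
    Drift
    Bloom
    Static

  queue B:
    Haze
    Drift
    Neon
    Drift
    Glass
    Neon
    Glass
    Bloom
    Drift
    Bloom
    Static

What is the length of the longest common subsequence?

9

One common subsequence of length 9: Haze [1,1], then Neon [2,3], then Glass [3,5], then Neon [5,6], then Glass [6,7], then Bloom [7,8], then Drift [10,9], then Bloom [11,10], then Static [12,11]. The LCS DP gives dp[12][11] = 9, so this is optimal.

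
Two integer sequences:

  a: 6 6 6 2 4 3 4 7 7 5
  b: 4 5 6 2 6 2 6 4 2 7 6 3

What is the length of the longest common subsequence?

Let dp[i][j] be the LCS length of the first i values of a and the first j values of b. dp[i][j] = dp[i-1][j-1]+1 when the i-th and j-th values match, else max(dp[i-1][j], dp[i][j-1]).
    ·  4  5  6  2  6  2  6  4  2  7  6  3
 ·  0  0  0  0  0  0  0  0  0  0  0  0  0
 6  0  0  0  1  1  1  1  1  1  1  1  1  1
 6  0  0  0  1  1  2  2  2  2  2  2  2  2
 6  0  0  0  1  1  2  2  3  3  3  3  3  3
 2  0  0  0  1  2  2  3  3  3  4  4  4  4
 4  0  1  1  1  2  2  3  3  4  4  4  4  4
 3  0  1  1  1  2  2  3  3  4  4  4  4  5
 4  0  1  1  1  2  2  3  3  4  4  4  4  5
 7  0  1  1  1  2  2  3  3  4  4  5  5  5
 7  0  1  1  1  2  2  3  3  4  4  5  5  5
 5  0  1  2  2  2  2  3  3  4  4  5  5  5
dp[10][12] = 5. One LCS (by backtracking along matches): 6, 6, 6, 2, 3.

5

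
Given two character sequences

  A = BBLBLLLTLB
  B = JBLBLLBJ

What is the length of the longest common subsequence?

One common subsequence of length 6: B at A[2]=B[2], L at A[3]=B[3], B at A[4]=B[4], L at A[7]=B[5], L at A[9]=B[6], B at A[10]=B[7]. Since dp[10][8] = 6, nothing longer is possible.

6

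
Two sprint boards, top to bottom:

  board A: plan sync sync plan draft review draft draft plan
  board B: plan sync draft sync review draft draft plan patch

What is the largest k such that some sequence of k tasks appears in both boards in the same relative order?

One common subsequence of length 7: plan (board A #1, board B #1) → sync (board A #2, board B #2) → sync (board A #3, board B #4) → review (board A #6, board B #5) → draft (board A #7, board B #6) → draft (board A #8, board B #7) → plan (board A #9, board B #8), and the DP table's final entry dp[9][9] is also 7, so no common subsequence is longer.

7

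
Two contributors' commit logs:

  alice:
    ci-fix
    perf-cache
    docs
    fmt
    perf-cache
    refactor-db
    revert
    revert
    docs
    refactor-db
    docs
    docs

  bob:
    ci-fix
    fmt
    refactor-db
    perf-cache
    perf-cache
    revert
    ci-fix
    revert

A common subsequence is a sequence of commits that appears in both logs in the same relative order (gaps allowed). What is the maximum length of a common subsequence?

Taking ci-fix (alice #1, bob #1), then perf-cache (alice #2, bob #4), then perf-cache (alice #5, bob #5), then revert (alice #7, bob #6), then revert (alice #8, bob #8) gives a common subsequence of length 5, and the DP table's final entry dp[12][8] is also 5, so no common subsequence is longer.

5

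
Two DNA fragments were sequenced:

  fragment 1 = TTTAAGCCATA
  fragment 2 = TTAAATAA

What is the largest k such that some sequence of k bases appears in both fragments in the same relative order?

Pick T [2,1] → T [3,2] → A [4,3] → A [5,4] → A [9,5] → T [10,6] → A [11,8]; all 7 bases appear in both, in order, and the DP table's final entry dp[11][8] is also 7, so no common subsequence is longer.

7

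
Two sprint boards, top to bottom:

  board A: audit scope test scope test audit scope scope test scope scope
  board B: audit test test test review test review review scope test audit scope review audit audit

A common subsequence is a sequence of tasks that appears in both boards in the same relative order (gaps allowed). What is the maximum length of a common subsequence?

6

Pick audit (board A #1, board B #1), test (board A #3, board B #6), scope (board A #4, board B #9), test (board A #5, board B #10), audit (board A #6, board B #11), scope (board A #7, board B #12); all 6 tasks appear in both, in order. Since dp[11][15] = 6, nothing longer is possible.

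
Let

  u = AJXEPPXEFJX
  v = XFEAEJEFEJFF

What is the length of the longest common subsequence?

One common subsequence of length 5: A [1,4] → J [2,6] → E [4,7] → E [8,9] → F [9,12]. Since dp[11][12] = 5, nothing longer is possible.

5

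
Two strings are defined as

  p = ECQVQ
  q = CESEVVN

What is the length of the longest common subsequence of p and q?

2

Taking E (p #1, q #4) → V (p #4, q #6) gives a common subsequence of length 2. dp[5][7] = 2 confirms this is the maximum.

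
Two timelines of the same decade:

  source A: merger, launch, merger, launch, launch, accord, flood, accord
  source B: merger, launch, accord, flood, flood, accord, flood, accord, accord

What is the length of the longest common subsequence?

Match merger at source A[1]=source B[1], launch at source A[2]=source B[2], accord at source A[6]=source B[6], flood at source A[7]=source B[7], accord at source A[8]=source B[9] — 5 events in the same relative order in both, and the DP table's final entry dp[8][9] is also 5, so no common subsequence is longer.

5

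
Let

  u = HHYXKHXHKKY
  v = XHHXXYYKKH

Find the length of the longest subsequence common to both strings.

Pick H (u #1, v #2) → H (u #2, v #3) → X (u #4, v #4) → X (u #7, v #5) → K (u #9, v #8) → K (u #10, v #9); all 6 characters appear in both, in order. The LCS DP gives dp[11][10] = 6, so this is optimal.

6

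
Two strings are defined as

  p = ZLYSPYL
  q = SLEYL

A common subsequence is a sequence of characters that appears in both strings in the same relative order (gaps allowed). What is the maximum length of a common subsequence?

Taking L [2,2]; then Y [6,4]; then L [7,5] gives a common subsequence of length 3. dp[7][5] = 3 confirms this is the maximum.

3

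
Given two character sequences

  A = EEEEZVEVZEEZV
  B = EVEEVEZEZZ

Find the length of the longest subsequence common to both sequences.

Pick E at A[1]=B[1], E at A[2]=B[3], E at A[3]=B[4], E at A[4]=B[6], Z at A[5]=B[7], E at A[7]=B[8], Z at A[9]=B[9], Z at A[12]=B[10]; all 8 characters appear in both, in order, and the DP table's final entry dp[13][10] is also 8, so no common subsequence is longer.

8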